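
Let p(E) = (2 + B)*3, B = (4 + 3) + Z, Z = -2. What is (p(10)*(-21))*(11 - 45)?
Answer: 14994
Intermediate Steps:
B = 5 (B = (4 + 3) - 2 = 7 - 2 = 5)
p(E) = 21 (p(E) = (2 + 5)*3 = 7*3 = 21)
(p(10)*(-21))*(11 - 45) = (21*(-21))*(11 - 45) = -441*(-34) = 14994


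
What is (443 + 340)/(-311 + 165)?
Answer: -783/146 ≈ -5.3630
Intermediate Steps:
(443 + 340)/(-311 + 165) = 783/(-146) = 783*(-1/146) = -783/146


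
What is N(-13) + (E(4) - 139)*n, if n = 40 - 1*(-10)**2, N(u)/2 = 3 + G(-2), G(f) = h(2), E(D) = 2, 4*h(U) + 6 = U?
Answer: 8224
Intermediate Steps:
h(U) = -3/2 + U/4
G(f) = -1 (G(f) = -3/2 + (1/4)*2 = -3/2 + 1/2 = -1)
N(u) = 4 (N(u) = 2*(3 - 1) = 2*2 = 4)
n = -60 (n = 40 - 1*100 = 40 - 100 = -60)
N(-13) + (E(4) - 139)*n = 4 + (2 - 139)*(-60) = 4 - 137*(-60) = 4 + 8220 = 8224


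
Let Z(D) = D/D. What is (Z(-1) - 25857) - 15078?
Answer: -40934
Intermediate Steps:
Z(D) = 1
(Z(-1) - 25857) - 15078 = (1 - 25857) - 15078 = -25856 - 15078 = -40934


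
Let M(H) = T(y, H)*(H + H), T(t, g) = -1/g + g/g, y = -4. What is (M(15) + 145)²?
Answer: 29929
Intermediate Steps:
T(t, g) = 1 - 1/g (T(t, g) = -1/g + 1 = 1 - 1/g)
M(H) = -2 + 2*H (M(H) = ((-1 + H)/H)*(H + H) = ((-1 + H)/H)*(2*H) = -2 + 2*H)
(M(15) + 145)² = ((-2 + 2*15) + 145)² = ((-2 + 30) + 145)² = (28 + 145)² = 173² = 29929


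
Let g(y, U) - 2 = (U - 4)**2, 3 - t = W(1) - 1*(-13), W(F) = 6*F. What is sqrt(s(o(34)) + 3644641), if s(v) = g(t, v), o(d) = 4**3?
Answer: sqrt(3648243) ≈ 1910.0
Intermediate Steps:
o(d) = 64
t = -16 (t = 3 - (6*1 - 1*(-13)) = 3 - (6 + 13) = 3 - 1*19 = 3 - 19 = -16)
g(y, U) = 2 + (-4 + U)**2 (g(y, U) = 2 + (U - 4)**2 = 2 + (-4 + U)**2)
s(v) = 2 + (-4 + v)**2
sqrt(s(o(34)) + 3644641) = sqrt((2 + (-4 + 64)**2) + 3644641) = sqrt((2 + 60**2) + 3644641) = sqrt((2 + 3600) + 3644641) = sqrt(3602 + 3644641) = sqrt(3648243)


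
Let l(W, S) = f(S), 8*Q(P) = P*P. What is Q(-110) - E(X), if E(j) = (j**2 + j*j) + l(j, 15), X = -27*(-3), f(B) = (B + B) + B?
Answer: -23309/2 ≈ -11655.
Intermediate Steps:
f(B) = 3*B (f(B) = 2*B + B = 3*B)
Q(P) = P**2/8 (Q(P) = (P*P)/8 = P**2/8)
l(W, S) = 3*S
X = 81
E(j) = 45 + 2*j**2 (E(j) = (j**2 + j*j) + 3*15 = (j**2 + j**2) + 45 = 2*j**2 + 45 = 45 + 2*j**2)
Q(-110) - E(X) = (1/8)*(-110)**2 - (45 + 2*81**2) = (1/8)*12100 - (45 + 2*6561) = 3025/2 - (45 + 13122) = 3025/2 - 1*13167 = 3025/2 - 13167 = -23309/2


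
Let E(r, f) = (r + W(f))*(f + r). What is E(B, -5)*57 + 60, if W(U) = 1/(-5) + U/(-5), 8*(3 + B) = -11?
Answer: 126105/64 ≈ 1970.4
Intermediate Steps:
B = -35/8 (B = -3 + (1/8)*(-11) = -3 - 11/8 = -35/8 ≈ -4.3750)
W(U) = -1/5 - U/5 (W(U) = 1*(-1/5) + U*(-1/5) = -1/5 - U/5)
E(r, f) = (f + r)*(-1/5 + r - f/5) (E(r, f) = (r + (-1/5 - f/5))*(f + r) = (-1/5 + r - f/5)*(f + r) = (f + r)*(-1/5 + r - f/5))
E(B, -5)*57 + 60 = ((-35/8)**2 - 1/5*(-5) - 1/5*(-35/8) - 1/5*(-5)**2 + (4/5)*(-5)*(-35/8))*57 + 60 = (1225/64 + 1 + 7/8 - 1/5*25 + 35/2)*57 + 60 = (1225/64 + 1 + 7/8 - 5 + 35/2)*57 + 60 = (2145/64)*57 + 60 = 122265/64 + 60 = 126105/64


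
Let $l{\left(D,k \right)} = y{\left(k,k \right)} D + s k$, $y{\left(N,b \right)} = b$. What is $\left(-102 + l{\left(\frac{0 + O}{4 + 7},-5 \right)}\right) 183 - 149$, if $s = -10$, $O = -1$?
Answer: $- \frac{105400}{11} \approx -9581.8$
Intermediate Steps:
$l{\left(D,k \right)} = - 10 k + D k$ ($l{\left(D,k \right)} = k D - 10 k = D k - 10 k = - 10 k + D k$)
$\left(-102 + l{\left(\frac{0 + O}{4 + 7},-5 \right)}\right) 183 - 149 = \left(-102 - 5 \left(-10 + \frac{0 - 1}{4 + 7}\right)\right) 183 - 149 = \left(-102 - 5 \left(-10 - \frac{1}{11}\right)\right) 183 - 149 = \left(-102 - - \frac{555}{11}\right) 183 - 149 = \left(-102 + \frac{555}{11}\right) 183 - 149 = \left(- \frac{567}{11}\right) 183 - 149 = - \frac{103761}{11} - 149 = - \frac{105400}{11}$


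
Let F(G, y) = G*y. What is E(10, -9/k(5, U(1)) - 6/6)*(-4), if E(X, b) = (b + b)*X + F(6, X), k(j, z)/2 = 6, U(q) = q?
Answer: -100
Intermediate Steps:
k(j, z) = 12 (k(j, z) = 2*6 = 12)
E(X, b) = 6*X + 2*X*b (E(X, b) = (b + b)*X + 6*X = (2*b)*X + 6*X = 2*X*b + 6*X = 6*X + 2*X*b)
E(10, -9/k(5, U(1)) - 6/6)*(-4) = (2*10*(3 + (-9/12 - 6/6)))*(-4) = (2*10*(3 + (-9*1/12 - 6*⅙)))*(-4) = (2*10*(3 + (-¾ - 1)))*(-4) = (2*10*(3 - 7/4))*(-4) = (2*10*(5/4))*(-4) = 25*(-4) = -100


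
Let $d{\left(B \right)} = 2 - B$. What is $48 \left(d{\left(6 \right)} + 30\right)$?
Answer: $1248$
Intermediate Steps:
$48 \left(d{\left(6 \right)} + 30\right) = 48 \left(\left(2 - 6\right) + 30\right) = 48 \left(-4 + 30\right) = 48 \cdot 26 = 1248$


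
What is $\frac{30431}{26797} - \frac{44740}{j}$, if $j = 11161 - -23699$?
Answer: $- \frac{6903656}{46707171} \approx -0.14781$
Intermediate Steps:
$j = 34860$ ($j = 11161 + 23699 = 34860$)
$\frac{30431}{26797} - \frac{44740}{j} = \frac{30431}{26797} - \frac{44740}{34860} = 30431 \cdot \frac{1}{26797} - \frac{2237}{1743} = \frac{30431}{26797} - \frac{2237}{1743} = - \frac{6903656}{46707171}$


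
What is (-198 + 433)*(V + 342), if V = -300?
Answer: 9870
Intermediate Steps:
(-198 + 433)*(V + 342) = (-198 + 433)*(-300 + 342) = 235*42 = 9870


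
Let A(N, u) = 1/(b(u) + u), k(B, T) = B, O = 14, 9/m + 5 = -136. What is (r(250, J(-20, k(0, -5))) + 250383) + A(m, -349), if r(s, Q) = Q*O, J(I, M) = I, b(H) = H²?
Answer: 30375509557/121452 ≈ 2.5010e+5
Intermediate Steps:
m = -3/47 (m = 9/(-5 - 136) = 9/(-141) = 9*(-1/141) = -3/47 ≈ -0.063830)
r(s, Q) = 14*Q (r(s, Q) = Q*14 = 14*Q)
A(N, u) = 1/(u + u²) (A(N, u) = 1/(u² + u) = 1/(u + u²))
(r(250, J(-20, k(0, -5))) + 250383) + A(m, -349) = (14*(-20) + 250383) + 1/((-349)*(1 - 349)) = (-280 + 250383) - 1/349/(-348) = 250103 - 1/349*(-1/348) = 250103 + 1/121452 = 30375509557/121452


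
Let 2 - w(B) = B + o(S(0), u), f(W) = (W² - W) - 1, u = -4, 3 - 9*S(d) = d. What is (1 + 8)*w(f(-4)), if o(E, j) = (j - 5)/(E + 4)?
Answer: -1746/13 ≈ -134.31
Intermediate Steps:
S(d) = ⅓ - d/9
o(E, j) = (-5 + j)/(4 + E)
f(W) = -1 + W² - W
w(B) = 53/13 - B (w(B) = 2 - (B + (-5 - 4)/(4 + (⅓ - ⅑*0))) = 2 - (B - 9/(4 + (⅓ + 0))) = 2 - (B - 9/(4 + ⅓)) = 2 - (B - 9/(13/3)) = 2 - (B + (3/13)*(-9)) = 2 - (B - 27/13) = 2 - (-27/13 + B) = 2 + (27/13 - B) = 53/13 - B)
(1 + 8)*w(f(-4)) = (1 + 8)*(53/13 - (-1 + (-4)² - 1*(-4))) = 9*(53/13 - (-1 + 16 + 4)) = 9*(53/13 - 1*19) = 9*(53/13 - 19) = 9*(-194/13) = -1746/13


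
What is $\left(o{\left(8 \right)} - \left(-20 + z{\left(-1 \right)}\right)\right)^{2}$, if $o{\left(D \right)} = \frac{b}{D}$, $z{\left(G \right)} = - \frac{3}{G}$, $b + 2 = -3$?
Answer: $\frac{17161}{64} \approx 268.14$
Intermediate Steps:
$b = -5$ ($b = -2 - 3 = -5$)
$o{\left(D \right)} = - \frac{5}{D}$
$\left(o{\left(8 \right)} - \left(-20 + z{\left(-1 \right)}\right)\right)^{2} = \left(- \frac{5}{8} + \left(20 - - \frac{3}{-1}\right)\right)^{2} = \left(\left(-5\right) \frac{1}{8} + \left(20 - \left(-3\right) \left(-1\right)\right)\right)^{2} = \left(- \frac{5}{8} + \left(20 - 3\right)\right)^{2} = \left(- \frac{5}{8} + 17\right)^{2} = \left(\frac{131}{8}\right)^{2} = \frac{17161}{64}$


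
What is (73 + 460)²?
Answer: 284089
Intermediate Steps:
(73 + 460)² = 533² = 284089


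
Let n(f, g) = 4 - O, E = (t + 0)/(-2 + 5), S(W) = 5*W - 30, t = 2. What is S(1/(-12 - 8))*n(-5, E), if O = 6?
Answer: 121/2 ≈ 60.500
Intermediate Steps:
S(W) = -30 + 5*W
E = 2/3 (E = (2 + 0)/(-2 + 5) = 2/3 ≈ 0.66667)
n(f, g) = -2 (n(f, g) = 4 - 1*6 = 4 - 6 = -2)
S(1/(-12 - 8))*n(-5, E) = (-30 + 5/(-12 - 8))*(-2) = (-30 + 5/(-20))*(-2) = (-30 + 5*(-1/20))*(-2) = (-30 - 1/4)*(-2) = -121/4*(-2) = 121/2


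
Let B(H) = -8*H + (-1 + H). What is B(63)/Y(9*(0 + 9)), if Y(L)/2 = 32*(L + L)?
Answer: -221/5184 ≈ -0.042631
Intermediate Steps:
B(H) = -1 - 7*H
Y(L) = 128*L (Y(L) = 2*(32*(L + L)) = 2*(32*(2*L)) = 2*(64*L) = 128*L)
B(63)/Y(9*(0 + 9)) = (-1 - 7*63)/((128*(9*(0 + 9)))) = (-1 - 441)/((128*(9*9))) = -442/(128*81) = -442/10368 = -442*1/10368 = -221/5184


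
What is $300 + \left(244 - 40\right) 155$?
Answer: $31920$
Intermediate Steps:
$300 + \left(244 - 40\right) 155 = 300 + 204 \cdot 155 = 300 + 31620 = 31920$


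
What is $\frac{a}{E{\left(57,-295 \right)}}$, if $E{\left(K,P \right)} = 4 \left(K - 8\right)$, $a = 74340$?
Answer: $\frac{2655}{7} \approx 379.29$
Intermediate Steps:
$E{\left(K,P \right)} = -32 + 4 K$ ($E{\left(K,P \right)} = 4 \left(-8 + K\right) = -32 + 4 K$)
$\frac{a}{E{\left(57,-295 \right)}} = \frac{74340}{-32 + 4 \cdot 57} = \frac{74340}{-32 + 228} = \frac{74340}{196} = 74340 \cdot \frac{1}{196} = \frac{2655}{7}$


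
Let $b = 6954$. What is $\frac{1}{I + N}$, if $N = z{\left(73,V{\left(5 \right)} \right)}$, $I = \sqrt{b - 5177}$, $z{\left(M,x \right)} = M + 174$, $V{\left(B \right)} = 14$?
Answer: $\frac{247}{59232} - \frac{\sqrt{1777}}{59232} \approx 0.0034584$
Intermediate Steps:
$z{\left(M,x \right)} = 174 + M$
$I = \sqrt{1777}$ ($I = \sqrt{6954 - 5177} = \sqrt{1777} \approx 42.154$)
$N = 247$ ($N = 174 + 73 = 247$)
$\frac{1}{I + N} = \frac{1}{\sqrt{1777} + 247} = \frac{1}{247 + \sqrt{1777}}$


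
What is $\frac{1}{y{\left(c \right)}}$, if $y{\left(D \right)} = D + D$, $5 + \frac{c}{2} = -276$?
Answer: $- \frac{1}{1124} \approx -0.00088968$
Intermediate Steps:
$c = -562$ ($c = -10 + 2 \left(-276\right) = -10 - 552 = -562$)
$y{\left(D \right)} = 2 D$
$\frac{1}{y{\left(c \right)}} = \frac{1}{2 \left(-562\right)} = \frac{1}{-1124} = - \frac{1}{1124}$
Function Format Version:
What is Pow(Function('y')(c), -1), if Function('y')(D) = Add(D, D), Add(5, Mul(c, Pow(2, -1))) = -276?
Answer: Rational(-1, 1124) ≈ -0.00088968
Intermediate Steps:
c = -562 (c = Add(-10, Mul(2, -276)) = Add(-10, -552) = -562)
Function('y')(D) = Mul(2, D)
Pow(Function('y')(c), -1) = Pow(Mul(2, -562), -1) = Pow(-1124, -1) = Rational(-1, 1124)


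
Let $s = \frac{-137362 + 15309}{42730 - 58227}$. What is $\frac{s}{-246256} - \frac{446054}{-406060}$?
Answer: $\frac{425548688252337}{387404510486480} \approx 1.0985$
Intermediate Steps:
$s = \frac{122053}{15497}$ ($s = - \frac{122053}{-15497} = \left(-122053\right) \left(- \frac{1}{15497}\right) = \frac{122053}{15497} \approx 7.8759$)
$\frac{s}{-246256} - \frac{446054}{-406060} = \frac{122053}{15497 \left(-246256\right)} - \frac{446054}{-406060} = \frac{122053}{15497} \left(- \frac{1}{246256}\right) - - \frac{223027}{203030} = - \frac{122053}{3816229232} + \frac{223027}{203030} = \frac{425548688252337}{387404510486480}$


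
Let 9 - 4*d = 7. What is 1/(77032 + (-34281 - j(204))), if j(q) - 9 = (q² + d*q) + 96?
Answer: 1/928 ≈ 0.0010776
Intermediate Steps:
d = ½ (d = 9/4 - ¼*7 = 9/4 - 7/4 = ½ ≈ 0.50000)
j(q) = 105 + q² + q/2 (j(q) = 9 + ((q² + q/2) + 96) = 9 + (96 + q² + q/2) = 105 + q² + q/2)
1/(77032 + (-34281 - j(204))) = 1/(77032 + (-34281 - (105 + 204² + (½)*204))) = 1/(77032 + (-34281 - (105 + 41616 + 102))) = 1/(77032 + (-34281 - 1*41823)) = 1/(77032 + (-34281 - 41823)) = 1/(77032 - 76104) = 1/928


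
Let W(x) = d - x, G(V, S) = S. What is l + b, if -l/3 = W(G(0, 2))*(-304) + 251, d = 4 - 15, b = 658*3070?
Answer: 2007451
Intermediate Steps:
b = 2020060
d = -11
W(x) = -11 - x
l = -12609 (l = -3*((-11 - 1*2)*(-304) + 251) = -3*((-11 - 2)*(-304) + 251) = -3*(-13*(-304) + 251) = -3*(3952 + 251) = -3*4203 = -12609)
l + b = -12609 + 2020060 = 2007451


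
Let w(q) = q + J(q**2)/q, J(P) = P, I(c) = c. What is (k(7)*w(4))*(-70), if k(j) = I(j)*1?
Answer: -3920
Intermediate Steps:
k(j) = j (k(j) = j*1 = j)
w(q) = 2*q (w(q) = q + q**2/q = q + q = 2*q)
(k(7)*w(4))*(-70) = (7*(2*4))*(-70) = (7*8)*(-70) = 56*(-70) = -3920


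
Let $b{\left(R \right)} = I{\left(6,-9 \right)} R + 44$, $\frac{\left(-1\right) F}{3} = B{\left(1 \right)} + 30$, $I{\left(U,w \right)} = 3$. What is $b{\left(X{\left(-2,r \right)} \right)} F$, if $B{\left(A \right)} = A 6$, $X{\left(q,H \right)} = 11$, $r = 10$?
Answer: $-8316$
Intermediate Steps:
$B{\left(A \right)} = 6 A$
$F = -108$ ($F = - 3 \left(6 \cdot 1 + 30\right) = - 3 \left(6 + 30\right) = \left(-3\right) 36 = -108$)
$b{\left(R \right)} = 44 + 3 R$ ($b{\left(R \right)} = 3 R + 44 = 44 + 3 R$)
$b{\left(X{\left(-2,r \right)} \right)} F = \left(44 + 3 \cdot 11\right) \left(-108\right) = \left(44 + 33\right) \left(-108\right) = 77 \left(-108\right) = -8316$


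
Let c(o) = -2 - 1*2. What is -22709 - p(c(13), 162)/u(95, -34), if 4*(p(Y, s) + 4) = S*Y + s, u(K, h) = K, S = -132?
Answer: -4315047/190 ≈ -22711.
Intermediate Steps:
c(o) = -4 (c(o) = -2 - 2 = -4)
p(Y, s) = -4 - 33*Y + s/4 (p(Y, s) = -4 + (-132*Y + s)/4 = -4 + (s - 132*Y)/4 = -4 + (-33*Y + s/4) = -4 - 33*Y + s/4)
-22709 - p(c(13), 162)/u(95, -34) = -22709 - (-4 - 33*(-4) + (1/4)*162)/95 = -22709 - (-4 + 132 + 81/2)/95 = -22709 - 337/(2*95) = -22709 - 1*337/190 = -22709 - 337/190 = -4315047/190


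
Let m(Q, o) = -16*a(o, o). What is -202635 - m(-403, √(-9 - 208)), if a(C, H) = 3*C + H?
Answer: -202635 + 64*I*√217 ≈ -2.0264e+5 + 942.78*I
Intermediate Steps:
a(C, H) = H + 3*C
m(Q, o) = -64*o (m(Q, o) = -16*(o + 3*o) = -64*o)
-202635 - m(-403, √(-9 - 208)) = -202635 - (-64)*√(-9 - 208) = -202635 - (-64)*√(-217) = -202635 - (-64)*I*√217 = -202635 + 64*I*√217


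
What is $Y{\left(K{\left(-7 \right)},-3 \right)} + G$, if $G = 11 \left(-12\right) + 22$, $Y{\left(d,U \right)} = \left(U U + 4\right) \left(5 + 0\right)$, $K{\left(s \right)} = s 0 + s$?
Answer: $-45$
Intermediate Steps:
$K{\left(s \right)} = s$ ($K{\left(s \right)} = 0 + s = s$)
$Y{\left(d,U \right)} = 20 + 5 U^{2}$ ($Y{\left(d,U \right)} = \left(U^{2} + 4\right) 5 = \left(4 + U^{2}\right) 5 = 20 + 5 U^{2}$)
$G = -110$ ($G = -132 + 22 = -110$)
$Y{\left(K{\left(-7 \right)},-3 \right)} + G = \left(20 + 5 \left(-3\right)^{2}\right) - 110 = \left(20 + 5 \cdot 9\right) - 110 = \left(20 + 45\right) - 110 = 65 - 110 = -45$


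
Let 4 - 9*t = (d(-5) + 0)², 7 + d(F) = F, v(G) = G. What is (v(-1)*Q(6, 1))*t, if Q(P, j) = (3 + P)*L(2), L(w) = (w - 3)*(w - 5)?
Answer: 420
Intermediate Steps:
L(w) = (-5 + w)*(-3 + w) (L(w) = (-3 + w)*(-5 + w) = (-5 + w)*(-3 + w))
d(F) = -7 + F
t = -140/9 (t = 4/9 - ((-7 - 5) + 0)²/9 = 4/9 - (-12 + 0)²/9 = 4/9 - ⅑*(-12)² = 4/9 - ⅑*144 = 4/9 - 16 = -140/9 ≈ -15.556)
Q(P, j) = 9 + 3*P (Q(P, j) = (3 + P)*(15 + 2² - 8*2) = (3 + P)*(15 + 4 - 16) = (3 + P)*3 = 9 + 3*P)
(v(-1)*Q(6, 1))*t = -(9 + 3*6)*(-140/9) = -(9 + 18)*(-140/9) = -1*27*(-140/9) = -27*(-140/9) = 420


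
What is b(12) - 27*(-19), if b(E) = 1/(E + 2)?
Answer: 7183/14 ≈ 513.07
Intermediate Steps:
b(E) = 1/(2 + E)
b(12) - 27*(-19) = 1/(2 + 12) - 27*(-19) = 1/14 + 513 = 7183/14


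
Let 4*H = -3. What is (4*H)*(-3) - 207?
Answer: -198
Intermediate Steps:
H = -¾ (H = (¼)*(-3) = -¾ ≈ -0.75000)
(4*H)*(-3) - 207 = (4*(-¾))*(-3) - 207 = -3*(-3) - 207 = 9 - 207 = -198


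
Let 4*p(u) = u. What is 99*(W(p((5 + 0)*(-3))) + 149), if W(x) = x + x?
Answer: 28017/2 ≈ 14009.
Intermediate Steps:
p(u) = u/4
W(x) = 2*x
99*(W(p((5 + 0)*(-3))) + 149) = 99*(2*(((5 + 0)*(-3))/4) + 149) = 99*(2*((5*(-3))/4) + 149) = 99*(2*((¼)*(-15)) + 149) = 99*(2*(-15/4) + 149) = 99*(-15/2 + 149) = 99*(283/2) = 28017/2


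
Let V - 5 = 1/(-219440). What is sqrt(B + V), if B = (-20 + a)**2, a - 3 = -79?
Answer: 3*sqrt(3083522479765)/54860 ≈ 96.026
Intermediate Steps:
a = -76 (a = 3 - 79 = -76)
V = 1097199/219440 (V = 5 + 1/(-219440) = 5 - 1/219440 = 1097199/219440 ≈ 5.0000)
B = 9216 (B = (-20 - 76)**2 = (-96)**2 = 9216)
sqrt(B + V) = sqrt(9216 + 1097199/219440) = sqrt(2023456239/219440) = 3*sqrt(3083522479765)/54860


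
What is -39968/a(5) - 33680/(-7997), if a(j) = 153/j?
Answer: -1592967440/1223541 ≈ -1301.9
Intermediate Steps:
-39968/a(5) - 33680/(-7997) = -39968/(153/5) - 33680/(-7997) = -39968/(153*(1/5)) - 33680*(-1/7997) = -39968/153/5 + 33680/7997 = -39968*5/153 + 33680/7997 = -199840/153 + 33680/7997 = -1592967440/1223541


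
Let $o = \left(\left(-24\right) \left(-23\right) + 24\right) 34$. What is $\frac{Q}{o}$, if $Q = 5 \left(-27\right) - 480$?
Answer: $- \frac{205}{6528} \approx -0.031403$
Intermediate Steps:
$Q = -615$ ($Q = -135 - 480 = -615$)
$o = 19584$ ($o = \left(552 + 24\right) 34 = 576 \cdot 34 = 19584$)
$\frac{Q}{o} = - \frac{615}{19584} = \left(-615\right) \frac{1}{19584} = - \frac{205}{6528}$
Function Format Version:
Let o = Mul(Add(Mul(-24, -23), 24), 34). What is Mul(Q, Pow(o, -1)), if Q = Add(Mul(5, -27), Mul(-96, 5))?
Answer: Rational(-205, 6528) ≈ -0.031403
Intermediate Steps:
Q = -615 (Q = Add(-135, -480) = -615)
o = 19584 (o = Mul(Add(552, 24), 34) = Mul(576, 34) = 19584)
Mul(Q, Pow(o, -1)) = Mul(-615, Pow(19584, -1)) = Mul(-615, Rational(1, 19584)) = Rational(-205, 6528)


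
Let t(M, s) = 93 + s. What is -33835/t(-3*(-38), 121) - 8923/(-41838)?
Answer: -353419802/2238333 ≈ -157.89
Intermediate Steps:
-33835/t(-3*(-38), 121) - 8923/(-41838) = -33835/(93 + 121) - 8923/(-41838) = -33835/214 - 8923*(-1/41838) = -33835*1/214 + 8923/41838 = -33835/214 + 8923/41838 = -353419802/2238333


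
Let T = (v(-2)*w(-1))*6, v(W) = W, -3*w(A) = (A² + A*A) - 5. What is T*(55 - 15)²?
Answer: -19200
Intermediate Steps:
w(A) = 5/3 - 2*A²/3 (w(A) = -((A² + A*A) - 5)/3 = -((A² + A²) - 5)/3 = -(2*A² - 5)/3 = -(-5 + 2*A²)/3 = 5/3 - 2*A²/3)
T = -12 (T = -2*(5/3 - ⅔*(-1)²)*6 = -2*(5/3 - ⅔*1)*6 = -2*(5/3 - ⅔)*6 = -2*1*6 = -2*6 = -12)
T*(55 - 15)² = -12*(55 - 15)² = -12*40² = -12*1600 = -19200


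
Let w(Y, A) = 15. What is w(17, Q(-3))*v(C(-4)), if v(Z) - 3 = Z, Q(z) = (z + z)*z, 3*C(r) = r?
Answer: 25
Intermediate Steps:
C(r) = r/3
Q(z) = 2*z² (Q(z) = (2*z)*z = 2*z²)
v(Z) = 3 + Z
w(17, Q(-3))*v(C(-4)) = 15*(3 + (⅓)*(-4)) = 15*(3 - 4/3) = 15*(5/3) = 25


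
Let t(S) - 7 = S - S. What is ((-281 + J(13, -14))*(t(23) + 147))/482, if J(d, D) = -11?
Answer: -22484/241 ≈ -93.295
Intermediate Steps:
t(S) = 7 (t(S) = 7 + (S - S) = 7 + 0 = 7)
((-281 + J(13, -14))*(t(23) + 147))/482 = ((-281 - 11)*(7 + 147))/482 = -292*154*(1/482) = -44968*1/482 = -22484/241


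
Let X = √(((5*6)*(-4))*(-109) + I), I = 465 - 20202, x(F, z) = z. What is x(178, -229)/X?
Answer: 229*I*√6657/6657 ≈ 2.8067*I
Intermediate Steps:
I = -19737
X = I*√6657 (X = √(((5*6)*(-4))*(-109) - 19737) = √((30*(-4))*(-109) - 19737) = √(-120*(-109) - 19737) = √(13080 - 19737) = √(-6657) = I*√6657 ≈ 81.59*I)
x(178, -229)/X = -229*(-I*√6657/6657) = -(-229)*I*√6657/6657 = 229*I*√6657/6657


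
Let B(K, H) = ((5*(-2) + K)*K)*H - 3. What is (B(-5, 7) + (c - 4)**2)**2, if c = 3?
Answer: 273529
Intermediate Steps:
B(K, H) = -3 + H*K*(-10 + K) (B(K, H) = ((-10 + K)*K)*H - 3 = (K*(-10 + K))*H - 3 = H*K*(-10 + K) - 3 = -3 + H*K*(-10 + K))
(B(-5, 7) + (c - 4)**2)**2 = ((-3 + 7*(-5)**2 - 10*7*(-5)) + (3 - 4)**2)**2 = ((-3 + 7*25 + 350) + (-1)**2)**2 = ((-3 + 175 + 350) + 1)**2 = (522 + 1)**2 = 523**2 = 273529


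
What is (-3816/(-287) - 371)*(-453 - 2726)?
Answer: 326359319/287 ≈ 1.1371e+6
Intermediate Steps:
(-3816/(-287) - 371)*(-453 - 2726) = (-3816*(-1/287) - 371)*(-3179) = (3816/287 - 371)*(-3179) = -102661/287*(-3179) = 326359319/287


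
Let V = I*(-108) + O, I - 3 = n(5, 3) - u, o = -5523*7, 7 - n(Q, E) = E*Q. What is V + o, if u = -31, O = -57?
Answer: -41526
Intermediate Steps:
n(Q, E) = 7 - E*Q
o = -38661
I = 26 (I = 3 + ((7 - 1*3*5) - 1*(-31)) = 3 + ((7 - 15) + 31) = 3 + (-8 + 31) = 3 + 23 = 26)
V = -2865 (V = 26*(-108) - 57 = -2808 - 57 = -2865)
V + o = -2865 - 38661 = -41526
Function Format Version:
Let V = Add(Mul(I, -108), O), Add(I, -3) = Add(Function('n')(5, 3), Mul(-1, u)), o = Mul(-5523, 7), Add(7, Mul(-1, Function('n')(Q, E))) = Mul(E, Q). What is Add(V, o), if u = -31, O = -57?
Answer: -41526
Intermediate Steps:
Function('n')(Q, E) = Add(7, Mul(-1, E, Q)) (Function('n')(Q, E) = Add(7, Mul(-1, Mul(E, Q))) = Add(7, Mul(-1, E, Q)))
o = -38661
I = 26 (I = Add(3, Add(Add(7, Mul(-1, 3, 5)), Mul(-1, -31))) = Add(3, Add(Add(7, -15), 31)) = Add(3, Add(-8, 31)) = Add(3, 23) = 26)
V = -2865 (V = Add(Mul(26, -108), -57) = Add(-2808, -57) = -2865)
Add(V, o) = Add(-2865, -38661) = -41526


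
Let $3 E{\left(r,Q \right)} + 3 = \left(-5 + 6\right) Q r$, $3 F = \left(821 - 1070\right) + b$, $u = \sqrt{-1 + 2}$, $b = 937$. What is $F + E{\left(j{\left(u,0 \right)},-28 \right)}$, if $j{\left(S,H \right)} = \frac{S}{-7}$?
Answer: $\frac{689}{3} \approx 229.67$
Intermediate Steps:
$u = 1$ ($u = \sqrt{1} = 1$)
$j{\left(S,H \right)} = - \frac{S}{7}$ ($j{\left(S,H \right)} = S \left(- \frac{1}{7}\right) = - \frac{S}{7}$)
$F = \frac{688}{3}$ ($F = \frac{\left(821 - 1070\right) + 937}{3} = \frac{-249 + 937}{3} = \frac{1}{3} \cdot 688 = \frac{688}{3} \approx 229.33$)
$E{\left(r,Q \right)} = -1 + \frac{Q r}{3}$ ($E{\left(r,Q \right)} = -1 + \frac{\left(-5 + 6\right) Q r}{3} = -1 + \frac{1 Q r}{3} = -1 + \frac{Q r}{3}$)
$F + E{\left(j{\left(u,0 \right)},-28 \right)} = \frac{688}{3} - \left(1 + \frac{28 \left(\left(- \frac{1}{7}\right) 1\right)}{3}\right) = \frac{688}{3} - \left(1 + \frac{28}{3} \left(- \frac{1}{7}\right)\right) = \frac{688}{3} + \left(-1 + \frac{4}{3}\right) = \frac{688}{3} + \frac{1}{3} = \frac{689}{3}$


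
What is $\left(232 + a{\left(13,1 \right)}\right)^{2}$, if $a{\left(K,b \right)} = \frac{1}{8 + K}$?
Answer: $\frac{23746129}{441} \approx 53846.0$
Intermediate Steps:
$\left(232 + a{\left(13,1 \right)}\right)^{2} = \left(232 + \frac{1}{8 + 13}\right)^{2} = \left(232 + \frac{1}{21}\right)^{2} = \left(\frac{4873}{21}\right)^{2} = \frac{23746129}{441}$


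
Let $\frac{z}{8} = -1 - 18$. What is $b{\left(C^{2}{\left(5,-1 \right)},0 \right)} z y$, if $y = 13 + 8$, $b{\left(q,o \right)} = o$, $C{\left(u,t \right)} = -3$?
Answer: $0$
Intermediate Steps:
$y = 21$
$z = -152$ ($z = 8 \left(-1 - 18\right) = 8 \left(-19\right) = -152$)
$b{\left(C^{2}{\left(5,-1 \right)},0 \right)} z y = 0 \left(-152\right) 21 = 0 \cdot 21 = 0$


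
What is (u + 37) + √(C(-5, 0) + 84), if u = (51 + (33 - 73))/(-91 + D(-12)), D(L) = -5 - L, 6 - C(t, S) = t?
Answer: 3097/84 + √95 ≈ 46.616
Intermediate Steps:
C(t, S) = 6 - t
u = -11/84 (u = (51 + (33 - 73))/(-91 + (-5 - 1*(-12))) = (51 - 40)/(-91 + (-5 + 12)) = 11/(-91 + 7) = 11/(-84) = 11*(-1/84) = -11/84 ≈ -0.13095)
(u + 37) + √(C(-5, 0) + 84) = (-11/84 + 37) + √((6 - 1*(-5)) + 84) = 3097/84 + √((6 + 5) + 84) = 3097/84 + √(11 + 84) = 3097/84 + √95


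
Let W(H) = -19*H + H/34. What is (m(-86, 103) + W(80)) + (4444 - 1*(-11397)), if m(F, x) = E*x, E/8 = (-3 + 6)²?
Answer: 369569/17 ≈ 21739.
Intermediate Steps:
E = 72 (E = 8*(-3 + 6)² = 8*3² = 8*9 = 72)
m(F, x) = 72*x
W(H) = -645*H/34 (W(H) = -19*H + H*(1/34) = -19*H + H/34 = -645*H/34)
(m(-86, 103) + W(80)) + (4444 - 1*(-11397)) = (72*103 - 645/34*80) + (4444 - 1*(-11397)) = (7416 - 25800/17) + (4444 + 11397) = 100272/17 + 15841 = 369569/17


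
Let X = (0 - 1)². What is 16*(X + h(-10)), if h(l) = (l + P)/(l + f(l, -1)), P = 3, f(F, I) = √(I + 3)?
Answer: 192/7 + 8*√2/7 ≈ 29.045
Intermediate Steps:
f(F, I) = √(3 + I)
X = 1 (X = (-1)² = 1)
h(l) = (3 + l)/(l + √2) (h(l) = (l + 3)/(l + √(3 - 1)) = (3 + l)/(l + √2))
16*(X + h(-10)) = 16*(1 + (3 - 10)/(-10 + √2)) = 16*(1 - 7/(-10 + √2)) = 16 - 112/(-10 + √2)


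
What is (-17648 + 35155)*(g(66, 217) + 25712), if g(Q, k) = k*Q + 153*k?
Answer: 1282125145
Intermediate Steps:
g(Q, k) = 153*k + Q*k (g(Q, k) = Q*k + 153*k = 153*k + Q*k)
(-17648 + 35155)*(g(66, 217) + 25712) = (-17648 + 35155)*(217*(153 + 66) + 25712) = 17507*(217*219 + 25712) = 17507*(47523 + 25712) = 17507*73235 = 1282125145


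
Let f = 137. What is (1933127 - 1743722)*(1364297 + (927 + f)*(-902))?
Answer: 76627391445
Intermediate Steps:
(1933127 - 1743722)*(1364297 + (927 + f)*(-902)) = (1933127 - 1743722)*(1364297 + (927 + 137)*(-902)) = 189405*(1364297 + 1064*(-902)) = 189405*(1364297 - 959728) = 189405*404569 = 76627391445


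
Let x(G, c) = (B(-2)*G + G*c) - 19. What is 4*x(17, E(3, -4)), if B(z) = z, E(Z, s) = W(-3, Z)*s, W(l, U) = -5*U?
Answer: 3868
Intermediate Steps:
E(Z, s) = -5*Z*s (E(Z, s) = (-5*Z)*s = -5*Z*s)
x(G, c) = -19 - 2*G + G*c (x(G, c) = (-2*G + G*c) - 19 = -19 - 2*G + G*c)
4*x(17, E(3, -4)) = 4*(-19 - 2*17 + 17*(-5*3*(-4))) = 4*(-19 - 34 + 17*60) = 4*(-19 - 34 + 1020) = 4*967 = 3868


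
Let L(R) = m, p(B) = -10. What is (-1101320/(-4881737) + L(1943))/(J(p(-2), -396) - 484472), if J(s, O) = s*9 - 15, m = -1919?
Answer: 9366951983/2365577470249 ≈ 0.0039597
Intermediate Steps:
L(R) = -1919
J(s, O) = -15 + 9*s (J(s, O) = 9*s - 15 = -15 + 9*s)
(-1101320/(-4881737) + L(1943))/(J(p(-2), -396) - 484472) = (-1101320/(-4881737) - 1919)/((-15 + 9*(-10)) - 484472) = (-1101320*(-1/4881737) - 1919)/((-15 - 90) - 484472) = (1101320/4881737 - 1919)/(-105 - 484472) = -9366951983/4881737/(-484577) = -9366951983/4881737*(-1/484577) = 9366951983/2365577470249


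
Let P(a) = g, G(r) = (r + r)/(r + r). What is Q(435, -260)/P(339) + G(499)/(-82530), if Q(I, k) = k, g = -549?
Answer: 794713/1678110 ≈ 0.47358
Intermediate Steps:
G(r) = 1 (G(r) = (2*r)/((2*r)) = (2*r)*(1/(2*r)) = 1)
P(a) = -549
Q(435, -260)/P(339) + G(499)/(-82530) = -260/(-549) + 1/(-82530) = -260*(-1/549) + 1*(-1/82530) = 260/549 - 1/82530 = 794713/1678110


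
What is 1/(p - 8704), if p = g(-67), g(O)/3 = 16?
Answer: -1/8656 ≈ -0.00011553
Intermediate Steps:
g(O) = 48 (g(O) = 3*16 = 48)
p = 48
1/(p - 8704) = 1/(48 - 8704) = 1/(-8656) = -1/8656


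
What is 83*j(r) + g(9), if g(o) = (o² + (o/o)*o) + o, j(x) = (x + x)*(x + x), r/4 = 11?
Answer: 642851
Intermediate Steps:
r = 44 (r = 4*11 = 44)
j(x) = 4*x² (j(x) = (2*x)*(2*x) = 4*x²)
g(o) = o² + 2*o (g(o) = (o² + 1*o) + o = (o² + o) + o = (o + o²) + o = o² + 2*o)
83*j(r) + g(9) = 83*(4*44²) + 9*(2 + 9) = 83*(4*1936) + 9*11 = 83*7744 + 99 = 642752 + 99 = 642851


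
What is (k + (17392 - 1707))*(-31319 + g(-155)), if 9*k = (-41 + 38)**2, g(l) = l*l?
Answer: -114413684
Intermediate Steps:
g(l) = l**2
k = 1 (k = (-41 + 38)**2/9 = (1/9)*(-3)**2 = (1/9)*9 = 1)
(k + (17392 - 1707))*(-31319 + g(-155)) = (1 + (17392 - 1707))*(-31319 + (-155)**2) = (1 + 15685)*(-31319 + 24025) = 15686*(-7294) = -114413684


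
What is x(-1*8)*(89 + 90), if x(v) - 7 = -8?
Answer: -179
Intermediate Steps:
x(v) = -1 (x(v) = 7 - 8 = -1)
x(-1*8)*(89 + 90) = -(89 + 90) = -1*179 = -179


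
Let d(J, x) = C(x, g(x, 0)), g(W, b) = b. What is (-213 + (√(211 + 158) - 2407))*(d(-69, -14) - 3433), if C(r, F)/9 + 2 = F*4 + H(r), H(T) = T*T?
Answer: 4419940 - 5061*√41 ≈ 4.3875e+6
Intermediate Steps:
H(T) = T²
C(r, F) = -18 + 9*r² + 36*F (C(r, F) = -18 + 9*(F*4 + r²) = -18 + 9*(4*F + r²) = -18 + 9*(r² + 4*F) = -18 + (9*r² + 36*F) = -18 + 9*r² + 36*F)
d(J, x) = -18 + 9*x² (d(J, x) = -18 + 9*x² + 36*0 = -18 + 9*x² + 0 = -18 + 9*x²)
(-213 + (√(211 + 158) - 2407))*(d(-69, -14) - 3433) = (-213 + (√(211 + 158) - 2407))*((-18 + 9*(-14)²) - 3433) = (-213 + (√369 - 2407))*((-18 + 9*196) - 3433) = (-213 + (3*√41 - 2407))*((-18 + 1764) - 3433) = (-213 + (-2407 + 3*√41))*(1746 - 3433) = (-2620 + 3*√41)*(-1687) = 4419940 - 5061*√41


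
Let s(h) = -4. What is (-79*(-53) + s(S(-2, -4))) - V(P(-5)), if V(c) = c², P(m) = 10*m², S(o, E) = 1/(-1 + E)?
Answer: -58317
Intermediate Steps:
(-79*(-53) + s(S(-2, -4))) - V(P(-5)) = (-79*(-53) - 4) - (10*(-5)²)² = (4187 - 4) - (10*25)² = 4183 - 1*250² = 4183 - 1*62500 = 4183 - 62500 = -58317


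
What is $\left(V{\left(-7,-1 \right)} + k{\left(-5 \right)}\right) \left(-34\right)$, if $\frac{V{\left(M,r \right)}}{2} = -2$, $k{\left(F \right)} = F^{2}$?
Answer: $-714$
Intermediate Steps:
$V{\left(M,r \right)} = -4$ ($V{\left(M,r \right)} = 2 \left(-2\right) = -4$)
$\left(V{\left(-7,-1 \right)} + k{\left(-5 \right)}\right) \left(-34\right) = \left(-4 + \left(-5\right)^{2}\right) \left(-34\right) = \left(-4 + 25\right) \left(-34\right) = 21 \left(-34\right) = -714$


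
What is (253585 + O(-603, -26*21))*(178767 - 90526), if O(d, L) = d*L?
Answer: 51428884343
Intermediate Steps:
O(d, L) = L*d
(253585 + O(-603, -26*21))*(178767 - 90526) = (253585 - 26*21*(-603))*(178767 - 90526) = (253585 - 546*(-603))*88241 = (253585 + 329238)*88241 = 582823*88241 = 51428884343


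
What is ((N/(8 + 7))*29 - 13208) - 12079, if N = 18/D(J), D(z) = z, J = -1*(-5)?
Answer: -632001/25 ≈ -25280.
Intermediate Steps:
J = 5
N = 18/5 ≈ 3.6000
((N/(8 + 7))*29 - 13208) - 12079 = (((18/5)/(8 + 7))*29 - 13208) - 12079 = (((18/5)/15)*29 - 13208) - 12079 = (((1/15)*(18/5))*29 - 13208) - 12079 = ((6/25)*29 - 13208) - 12079 = (174/25 - 13208) - 12079 = -330026/25 - 12079 = -632001/25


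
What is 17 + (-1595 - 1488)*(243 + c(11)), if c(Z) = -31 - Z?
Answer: -619666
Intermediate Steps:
17 + (-1595 - 1488)*(243 + c(11)) = 17 + (-1595 - 1488)*(243 + (-31 - 1*11)) = 17 - 3083*(243 + (-31 - 11)) = 17 - 3083*(243 - 42) = 17 - 3083*201 = 17 - 619683 = -619666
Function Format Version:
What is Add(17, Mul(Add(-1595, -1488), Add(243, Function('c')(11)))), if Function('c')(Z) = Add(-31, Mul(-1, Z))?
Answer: -619666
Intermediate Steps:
Add(17, Mul(Add(-1595, -1488), Add(243, Function('c')(11)))) = Add(17, Mul(Add(-1595, -1488), Add(243, Add(-31, Mul(-1, 11))))) = Add(17, Mul(-3083, Add(243, Add(-31, -11)))) = Add(17, Mul(-3083, Add(243, -42))) = Add(17, Mul(-3083, 201)) = Add(17, -619683) = -619666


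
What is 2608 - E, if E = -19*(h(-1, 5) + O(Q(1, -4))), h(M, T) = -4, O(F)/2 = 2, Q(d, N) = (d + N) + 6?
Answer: 2608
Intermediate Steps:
Q(d, N) = 6 + N + d (Q(d, N) = (N + d) + 6 = 6 + N + d)
O(F) = 4 (O(F) = 2*2 = 4)
E = 0 (E = -19*(-4 + 4) = -19*0 = 0)
2608 - E = 2608 - 1*0 = 2608 + 0 = 2608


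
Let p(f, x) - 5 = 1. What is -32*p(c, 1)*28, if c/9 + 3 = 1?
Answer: -5376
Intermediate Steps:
c = -18 (c = -27 + 9*1 = -27 + 9 = -18)
p(f, x) = 6 (p(f, x) = 5 + 1 = 6)
-32*p(c, 1)*28 = -32*6*28 = -192*28 = -5376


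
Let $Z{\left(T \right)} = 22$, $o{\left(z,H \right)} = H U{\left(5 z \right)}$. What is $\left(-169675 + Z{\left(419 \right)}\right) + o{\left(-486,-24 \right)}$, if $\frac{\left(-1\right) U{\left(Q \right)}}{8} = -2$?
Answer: $-170037$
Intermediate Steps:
$U{\left(Q \right)} = 16$ ($U{\left(Q \right)} = \left(-8\right) \left(-2\right) = 16$)
$o{\left(z,H \right)} = 16 H$ ($o{\left(z,H \right)} = H 16 = 16 H$)
$\left(-169675 + Z{\left(419 \right)}\right) + o{\left(-486,-24 \right)} = \left(-169675 + 22\right) + 16 \left(-24\right) = -169653 - 384 = -170037$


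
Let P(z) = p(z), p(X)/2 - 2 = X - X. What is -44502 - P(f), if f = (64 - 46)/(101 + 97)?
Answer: -44506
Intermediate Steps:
f = 1/11 (f = 18/198 = 18*(1/198) = 1/11 ≈ 0.090909)
p(X) = 4 (p(X) = 4 + 2*(X - X) = 4 + 2*0 = 4 + 0 = 4)
P(z) = 4
-44502 - P(f) = -44502 - 1*4 = -44502 - 4 = -44506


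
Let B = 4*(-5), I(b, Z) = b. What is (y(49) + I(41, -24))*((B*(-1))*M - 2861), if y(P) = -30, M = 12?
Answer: -28831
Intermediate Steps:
B = -20
(y(49) + I(41, -24))*((B*(-1))*M - 2861) = (-30 + 41)*(-20*(-1)*12 - 2861) = 11*(20*12 - 2861) = 11*(240 - 2861) = 11*(-2621) = -28831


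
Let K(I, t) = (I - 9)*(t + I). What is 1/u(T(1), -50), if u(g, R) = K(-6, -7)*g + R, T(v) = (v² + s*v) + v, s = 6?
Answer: 1/1510 ≈ 0.00066225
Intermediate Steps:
K(I, t) = (-9 + I)*(I + t)
T(v) = v² + 7*v (T(v) = (v² + 6*v) + v = v² + 7*v)
u(g, R) = R + 195*g (u(g, R) = ((-6)² - 9*(-6) - 9*(-7) - 6*(-7))*g + R = (36 + 54 + 63 + 42)*g + R = 195*g + R = R + 195*g)
1/u(T(1), -50) = 1/(-50 + 195*(1*(7 + 1))) = 1/(-50 + 195*(1*8)) = 1/(-50 + 195*8) = 1/(-50 + 1560) = 1/1510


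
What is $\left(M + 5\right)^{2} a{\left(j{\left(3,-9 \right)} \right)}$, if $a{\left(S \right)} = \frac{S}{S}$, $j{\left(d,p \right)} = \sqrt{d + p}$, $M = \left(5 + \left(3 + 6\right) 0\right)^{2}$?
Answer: $900$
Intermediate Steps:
$M = 25$ ($M = \left(5 + 9 \cdot 0\right)^{2} = \left(5 + 0\right)^{2} = 5^{2} = 25$)
$a{\left(S \right)} = 1$
$\left(M + 5\right)^{2} a{\left(j{\left(3,-9 \right)} \right)} = \left(25 + 5\right)^{2} \cdot 1 = 30^{2} \cdot 1 = 900 \cdot 1 = 900$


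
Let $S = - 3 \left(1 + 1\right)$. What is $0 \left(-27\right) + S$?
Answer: $-6$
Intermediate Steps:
$S = -6$ ($S = \left(-3\right) 2 = -6$)
$0 \left(-27\right) + S = 0 \left(-27\right) - 6 = 0 - 6 = -6$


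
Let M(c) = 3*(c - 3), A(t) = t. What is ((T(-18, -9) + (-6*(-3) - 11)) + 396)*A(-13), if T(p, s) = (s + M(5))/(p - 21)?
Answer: -5240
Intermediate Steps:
M(c) = -9 + 3*c (M(c) = 3*(-3 + c) = -9 + 3*c)
T(p, s) = (6 + s)/(-21 + p) (T(p, s) = (s + (-9 + 3*5))/(p - 21) = (s + (-9 + 15))/(-21 + p) = (s + 6)/(-21 + p) = (6 + s)/(-21 + p))
((T(-18, -9) + (-6*(-3) - 11)) + 396)*A(-13) = (((6 - 9)/(-21 - 18) + (-6*(-3) - 11)) + 396)*(-13) = ((-3/(-39) + (18 - 11)) + 396)*(-13) = ((-1/39*(-3) + 7) + 396)*(-13) = ((1/13 + 7) + 396)*(-13) = (92/13 + 396)*(-13) = (5240/13)*(-13) = -5240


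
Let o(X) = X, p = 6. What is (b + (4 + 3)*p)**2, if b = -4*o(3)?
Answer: 900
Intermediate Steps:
b = -12 (b = -4*3 = -12)
(b + (4 + 3)*p)**2 = (-12 + (4 + 3)*6)**2 = (-12 + 7*6)**2 = (-12 + 42)**2 = 30**2 = 900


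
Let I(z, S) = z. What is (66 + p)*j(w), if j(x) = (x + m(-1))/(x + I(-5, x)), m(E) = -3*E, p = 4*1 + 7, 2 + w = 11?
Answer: 231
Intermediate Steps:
w = 9 (w = -2 + 11 = 9)
p = 11 (p = 4 + 7 = 11)
j(x) = (3 + x)/(-5 + x) (j(x) = (x - 3*(-1))/(x - 5) = (x + 3)/(-5 + x) = (3 + x)/(-5 + x))
(66 + p)*j(w) = (66 + 11)*((3 + 9)/(-5 + 9)) = 77*(12/4) = 77*((¼)*12) = 77*3 = 231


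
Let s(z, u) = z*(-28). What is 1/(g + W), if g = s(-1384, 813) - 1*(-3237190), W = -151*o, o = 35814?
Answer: -1/2131972 ≈ -4.6905e-7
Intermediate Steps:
s(z, u) = -28*z
W = -5407914 (W = -151*35814 = -5407914)
g = 3275942 (g = -28*(-1384) - 1*(-3237190) = 38752 + 3237190 = 3275942)
1/(g + W) = 1/(3275942 - 5407914) = 1/(-2131972) = -1/2131972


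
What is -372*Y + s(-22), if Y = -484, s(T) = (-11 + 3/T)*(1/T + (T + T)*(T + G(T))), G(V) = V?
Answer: 76708437/484 ≈ 1.5849e+5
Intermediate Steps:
s(T) = (-11 + 3/T)*(1/T + 4*T²) (s(T) = (-11 + 3/T)*(1/T + (T + T)*(T + T)) = (-11 + 3/T)*(1/T + (2*T)*(2*T)) = (-11 + 3/T)*(1/T + 4*T²))
-372*Y + s(-22) = -372*(-484) + (3 - 11*(-22) + (-22)³*(12 - 44*(-22)))/(-22)² = 180048 + (3 + 242 - 10648*(12 + 968))/484 = 180048 + (3 + 242 - 10648*980)/484 = 180048 + (3 + 242 - 10435040)/484 = 180048 + (1/484)*(-10434795) = 180048 - 10434795/484 = 76708437/484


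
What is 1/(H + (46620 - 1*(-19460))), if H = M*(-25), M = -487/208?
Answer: 208/13756815 ≈ 1.5120e-5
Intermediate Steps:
M = -487/208 (M = -487*1/208 = -487/208 ≈ -2.3413)
H = 12175/208 (H = -487/208*(-25) = 12175/208 ≈ 58.534)
1/(H + (46620 - 1*(-19460))) = 1/(12175/208 + (46620 - 1*(-19460))) = 1/(12175/208 + (46620 + 19460)) = 1/(12175/208 + 66080) = 1/(13756815/208) = 208/13756815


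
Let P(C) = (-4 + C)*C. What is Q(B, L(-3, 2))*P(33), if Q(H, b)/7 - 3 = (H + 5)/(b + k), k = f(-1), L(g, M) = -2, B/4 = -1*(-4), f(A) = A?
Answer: -26796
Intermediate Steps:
B = 16 (B = 4*(-1*(-4)) = 4*4 = 16)
P(C) = C*(-4 + C)
k = -1
Q(H, b) = 21 + 7*(5 + H)/(-1 + b) (Q(H, b) = 21 + 7*((H + 5)/(b - 1)) = 21 + 7*((5 + H)/(-1 + b)) = 21 + 7*(5 + H)/(-1 + b))
Q(B, L(-3, 2))*P(33) = (7*(2 + 16 + 3*(-2))/(-1 - 2))*(33*(-4 + 33)) = (7*(2 + 16 - 6)/(-3))*(33*29) = (7*(-⅓)*12)*957 = -28*957 = -26796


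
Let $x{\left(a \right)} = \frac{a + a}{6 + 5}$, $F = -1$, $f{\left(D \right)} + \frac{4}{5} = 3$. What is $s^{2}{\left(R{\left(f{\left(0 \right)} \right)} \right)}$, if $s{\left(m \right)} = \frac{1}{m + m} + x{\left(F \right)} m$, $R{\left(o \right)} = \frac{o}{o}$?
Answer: $\frac{49}{484} \approx 0.10124$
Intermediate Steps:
$f{\left(D \right)} = \frac{11}{5}$ ($f{\left(D \right)} = - \frac{4}{5} + 3 = \frac{11}{5}$)
$x{\left(a \right)} = \frac{2 a}{11}$
$R{\left(o \right)} = 1$
$s{\left(m \right)} = \frac{1}{2 m} - \frac{2 m}{11}$ ($s{\left(m \right)} = \frac{1}{m + m} + \frac{2}{11} \left(-1\right) m = \frac{1}{2 m} - \frac{2 m}{11}$)
$s^{2}{\left(R{\left(f{\left(0 \right)} \right)} \right)} = \left(\frac{11 - 4 \cdot 1^{2}}{22 \cdot 1}\right)^{2} = \left(\frac{1}{22} \cdot 1 \left(11 - 4\right)\right)^{2} = \left(\frac{1}{22} \cdot 1 \cdot 7\right)^{2} = \left(\frac{7}{22}\right)^{2} = \frac{49}{484}$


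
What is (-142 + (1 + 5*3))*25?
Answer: -3150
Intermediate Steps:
(-142 + (1 + 5*3))*25 = (-142 + (1 + 15))*25 = (-142 + 16)*25 = -126*25 = -3150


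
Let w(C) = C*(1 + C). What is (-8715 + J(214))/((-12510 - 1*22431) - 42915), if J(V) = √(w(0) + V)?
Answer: 2905/25952 - √214/77856 ≈ 0.11175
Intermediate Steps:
J(V) = √V (J(V) = √(0*(1 + 0) + V) = √(0*1 + V) = √(0 + V) = √V)
(-8715 + J(214))/((-12510 - 1*22431) - 42915) = (-8715 + √214)/((-12510 - 1*22431) - 42915) = (-8715 + √214)/((-12510 - 22431) - 42915) = (-8715 + √214)/(-34941 - 42915) = (-8715 + √214)/(-77856) = (-8715 + √214)*(-1/77856) = 2905/25952 - √214/77856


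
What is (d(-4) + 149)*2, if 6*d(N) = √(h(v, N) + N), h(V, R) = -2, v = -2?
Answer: 298 + I*√6/3 ≈ 298.0 + 0.8165*I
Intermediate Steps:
d(N) = √(-2 + N)/6
(d(-4) + 149)*2 = (√(-2 - 4)/6 + 149)*2 = (√(-6)/6 + 149)*2 = ((I*√6)/6 + 149)*2 = (I*√6/6 + 149)*2 = (149 + I*√6/6)*2 = 298 + I*√6/3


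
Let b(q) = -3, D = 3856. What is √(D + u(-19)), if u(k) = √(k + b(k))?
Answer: √(3856 + I*√22) ≈ 62.097 + 0.0378*I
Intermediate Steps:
u(k) = √(-3 + k) (u(k) = √(k - 3) = √(-3 + k))
√(D + u(-19)) = √(3856 + √(-3 - 19)) = √(3856 + √(-22)) = √(3856 + I*√22)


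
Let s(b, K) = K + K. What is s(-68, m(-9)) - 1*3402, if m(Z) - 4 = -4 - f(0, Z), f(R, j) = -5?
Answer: -3392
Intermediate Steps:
m(Z) = 5 (m(Z) = 4 + (-4 - 1*(-5)) = 4 + (-4 + 5) = 4 + 1 = 5)
s(b, K) = 2*K
s(-68, m(-9)) - 1*3402 = 2*5 - 1*3402 = 10 - 3402 = -3392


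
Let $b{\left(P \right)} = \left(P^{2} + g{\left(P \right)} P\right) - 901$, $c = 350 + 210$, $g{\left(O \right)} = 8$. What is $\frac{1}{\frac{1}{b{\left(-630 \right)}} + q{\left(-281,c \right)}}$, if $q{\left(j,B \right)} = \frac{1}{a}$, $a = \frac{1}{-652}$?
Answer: $- \frac{390959}{254905267} \approx -0.0015337$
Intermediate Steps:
$c = 560$
$b{\left(P \right)} = -901 + P^{2} + 8 P$ ($b{\left(P \right)} = \left(P^{2} + 8 P\right) - 901 = -901 + P^{2} + 8 P$)
$a = - \frac{1}{652} \approx -0.0015337$
$q{\left(j,B \right)} = -652$ ($q{\left(j,B \right)} = \frac{1}{- \frac{1}{652}} = -652$)
$\frac{1}{\frac{1}{b{\left(-630 \right)}} + q{\left(-281,c \right)}} = \frac{1}{\frac{1}{-901 + \left(-630\right)^{2} + 8 \left(-630\right)} - 652} = \frac{1}{\frac{1}{-901 + 396900 - 5040} - 652} = \frac{1}{\frac{1}{390959} - 652} = \frac{1}{- \frac{254905267}{390959}} = - \frac{390959}{254905267}$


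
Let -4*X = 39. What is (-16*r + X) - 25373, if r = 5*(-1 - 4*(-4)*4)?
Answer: -121691/4 ≈ -30423.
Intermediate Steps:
X = -39/4 (X = -¼*39 = -39/4 ≈ -9.7500)
r = 315 (r = 5*(-1 + 16*4) = 5*(-1 + 64) = 5*63 = 315)
(-16*r + X) - 25373 = (-16*315 - 39/4) - 25373 = (-5040 - 39/4) - 25373 = -20199/4 - 25373 = -121691/4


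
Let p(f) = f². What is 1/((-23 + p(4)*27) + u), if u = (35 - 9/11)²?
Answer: 121/190865 ≈ 0.00063396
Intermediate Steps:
u = 141376/121 (u = (35 - 9*1/11)² = (35 - 9/11)² = (376/11)² = 141376/121 ≈ 1168.4)
1/((-23 + p(4)*27) + u) = 1/((-23 + 4²*27) + 141376/121) = 1/((-23 + 16*27) + 141376/121) = 1/((-23 + 432) + 141376/121) = 1/(409 + 141376/121) = 1/(190865/121) = 121/190865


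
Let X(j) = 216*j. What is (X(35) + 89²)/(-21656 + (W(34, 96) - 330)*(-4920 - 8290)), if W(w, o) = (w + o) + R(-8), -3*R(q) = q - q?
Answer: 15481/2620344 ≈ 0.0059080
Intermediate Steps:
R(q) = 0 (R(q) = -(q - q)/3 = -⅓*0 = 0)
W(w, o) = o + w (W(w, o) = (w + o) + 0 = (o + w) + 0 = o + w)
(X(35) + 89²)/(-21656 + (W(34, 96) - 330)*(-4920 - 8290)) = (216*35 + 89²)/(-21656 + ((96 + 34) - 330)*(-4920 - 8290)) = (7560 + 7921)/(-21656 + (130 - 330)*(-13210)) = 15481/(-21656 - 200*(-13210)) = 15481/(-21656 + 2642000) = 15481/2620344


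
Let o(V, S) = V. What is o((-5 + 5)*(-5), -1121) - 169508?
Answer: -169508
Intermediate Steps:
o((-5 + 5)*(-5), -1121) - 169508 = (-5 + 5)*(-5) - 169508 = 0*(-5) - 169508 = 0 - 169508 = -169508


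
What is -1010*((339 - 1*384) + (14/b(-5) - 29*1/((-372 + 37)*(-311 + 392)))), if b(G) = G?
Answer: 261998848/5427 ≈ 48277.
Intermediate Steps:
-1010*((339 - 1*384) + (14/b(-5) - 29*1/((-372 + 37)*(-311 + 392)))) = -1010*((339 - 1*384) + (14/(-5) - 29*1/((-372 + 37)*(-311 + 392)))) = -1010*((339 - 384) + (14*(-1/5) - 29/(81*(-335)))) = -1010*(-45 + (-14/5 - 29/(-27135))) = -1010*(-45 + (-14/5 - 29*(-1/27135))) = -1010*(-45 + (-14/5 + 29/27135)) = -1010*(-45 - 75949/27135) = -1010*(-1297024/27135) = 261998848/5427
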